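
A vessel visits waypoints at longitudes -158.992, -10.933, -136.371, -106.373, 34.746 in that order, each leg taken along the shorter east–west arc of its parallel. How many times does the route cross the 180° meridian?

Leg 1: -158.992° → -10.933°, shortest Δλ = 148.059° (east) — does not cross 180°.
Leg 2: -10.933° → -136.371°, shortest Δλ = -125.438° (west) — does not cross 180°.
Leg 3: -136.371° → -106.373°, shortest Δλ = 29.998° (east) — does not cross 180°.
Leg 4: -106.373° → +34.746°, shortest Δλ = 141.119° (east) — does not cross 180°.
Total crossings: 0.

0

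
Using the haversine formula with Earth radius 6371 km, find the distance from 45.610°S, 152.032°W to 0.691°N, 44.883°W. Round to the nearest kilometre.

Δλ = -44.883 − -152.032 = 107.149°.
Δφ = 0.691 − -45.610 = 46.301°.
a = sin²(Δφ/2) + cos φ₁ · cos φ₂ · sin²(Δλ/2) = 0.607434.
c = 2·atan2(√a, √(1−a)) = 1.78735 rad → d = 6371·c ≈ 11387.22 km.

11387 km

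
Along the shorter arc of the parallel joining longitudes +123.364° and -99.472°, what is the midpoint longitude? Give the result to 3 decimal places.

Signed shortest Δλ from +123.364° to -99.472° is +137.164°.
Midpoint longitude = +123.364° + (+137.164°)/2 = +123.364° + 68.582° = +191.946°.
Normalise into (−180°, 180°]: -168.054°.
(The naïve average (+123.364 + -99.472)/2 = 11.946° is on the wrong side of the globe.)

-168.054°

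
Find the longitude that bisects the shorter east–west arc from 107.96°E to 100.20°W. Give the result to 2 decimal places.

176.12°W

Signed shortest Δλ from +107.96° to -100.20° is +151.84°.
Midpoint longitude = +107.96° + (+151.84°)/2 = +107.96° + 75.92° = +183.88°.
Normalise into (−180°, 180°]: -176.12°.
(The naïve average (+107.96 + -100.20)/2 = 3.88° is on the wrong side of the globe.)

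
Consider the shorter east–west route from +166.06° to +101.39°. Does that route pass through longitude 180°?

No

Signed shortest Δλ = ((101.39 − 166.06 + 180) mod 360) − 180 = -64.67°.
Going west by 64.67° from +166.06° reaches +101.39° without touching 180°.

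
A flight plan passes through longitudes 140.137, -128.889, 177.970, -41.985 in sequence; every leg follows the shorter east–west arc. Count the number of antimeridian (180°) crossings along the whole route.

3

Leg 1: +140.137° → -128.889°, shortest Δλ = 90.974° (east) — crosses 180°.
Leg 2: -128.889° → +177.970°, shortest Δλ = -53.141° (west) — crosses 180°.
Leg 3: +177.970° → -41.985°, shortest Δλ = 140.045° (east) — crosses 180°.
Total crossings: 3.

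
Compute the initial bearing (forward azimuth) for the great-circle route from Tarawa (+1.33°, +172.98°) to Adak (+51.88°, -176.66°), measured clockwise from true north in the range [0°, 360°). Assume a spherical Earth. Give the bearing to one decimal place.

Δλ = -176.66 − 172.98 = -349.64°; wrapped into (−180°, 180°]: 10.36°.
θ = atan2( sin Δλ · cos φ₂ , cos φ₁ · sin φ₂ − sin φ₁ · cos φ₂ · cos Δλ )
  = atan2(0.11101, 0.77241) = 8.179° → normalised to [0°, 360°): 8.179°.

8.2°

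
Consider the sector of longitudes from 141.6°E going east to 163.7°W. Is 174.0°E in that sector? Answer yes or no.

Yes

Band width going east from +141.6° to -163.7°: ((-163.7 − 141.6) mod 360) = 54.7°.
Offset of +174.0° east of the west edge: ((174.0 − 141.6) mod 360) = 32.4°.
32.4° ≤ 54.7° ⇒ inside.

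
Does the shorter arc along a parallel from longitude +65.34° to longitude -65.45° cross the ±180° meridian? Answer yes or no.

No

Signed shortest Δλ = ((-65.45 − 65.34 + 180) mod 360) − 180 = -130.79°.
Going west by 130.79° from +65.34° reaches -65.45° without touching 180°.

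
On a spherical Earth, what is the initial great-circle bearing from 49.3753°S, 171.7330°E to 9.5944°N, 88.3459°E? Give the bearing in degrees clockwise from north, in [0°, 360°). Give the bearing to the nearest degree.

281°

Δλ = 88.3459 − 171.7330 = -83.3871°.
θ = atan2( sin Δλ · cos φ₂ , cos φ₁ · sin φ₂ − sin φ₁ · cos φ₂ · cos Δλ )
  = atan2(-0.97945, 0.19470) = -78.757° → normalised to [0°, 360°): 281.243°.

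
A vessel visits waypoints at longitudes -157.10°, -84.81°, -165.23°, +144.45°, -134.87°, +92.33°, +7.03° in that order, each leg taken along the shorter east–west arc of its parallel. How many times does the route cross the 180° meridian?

3

Leg 1: -157.10° → -84.81°, shortest Δλ = 72.29° (east) — does not cross 180°.
Leg 2: -84.81° → -165.23°, shortest Δλ = -80.42° (west) — does not cross 180°.
Leg 3: -165.23° → +144.45°, shortest Δλ = -50.32° (west) — crosses 180°.
Leg 4: +144.45° → -134.87°, shortest Δλ = 80.68° (east) — crosses 180°.
Leg 5: -134.87° → +92.33°, shortest Δλ = -132.8° (west) — crosses 180°.
Leg 6: +92.33° → +7.03°, shortest Δλ = -85.3° (west) — does not cross 180°.
Total crossings: 3.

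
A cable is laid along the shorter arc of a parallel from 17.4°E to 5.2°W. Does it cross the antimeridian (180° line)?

Signed shortest Δλ = ((-5.2 − 17.4 + 180) mod 360) − 180 = -22.6°.
Going west by 22.6° from +17.4° reaches -5.2° without touching 180°.

No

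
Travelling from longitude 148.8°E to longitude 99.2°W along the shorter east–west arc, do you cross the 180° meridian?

Yes

Naïve |-99.2 − 148.8| = 248.0° > 180°, so the shorter arc goes the other way round — across 180°.
Signed shortest Δλ = ((-99.2 − 148.8 + 180) mod 360) − 180 = 112.0°.
Going east by 112.0° from +148.8° passes through 180° before reaching -99.2°.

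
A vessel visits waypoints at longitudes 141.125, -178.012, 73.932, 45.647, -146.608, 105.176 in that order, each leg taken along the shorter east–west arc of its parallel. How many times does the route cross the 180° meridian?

Leg 1: +141.125° → -178.012°, shortest Δλ = 40.863° (east) — crosses 180°.
Leg 2: -178.012° → +73.932°, shortest Δλ = -108.056° (west) — crosses 180°.
Leg 3: +73.932° → +45.647°, shortest Δλ = -28.285° (west) — does not cross 180°.
Leg 4: +45.647° → -146.608°, shortest Δλ = 167.745° (east) — crosses 180°.
Leg 5: -146.608° → +105.176°, shortest Δλ = -108.216° (west) — crosses 180°.
Total crossings: 4.

4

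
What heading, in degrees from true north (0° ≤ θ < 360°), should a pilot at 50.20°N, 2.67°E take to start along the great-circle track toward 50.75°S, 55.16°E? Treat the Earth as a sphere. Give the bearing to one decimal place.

Δλ = 55.16 − 2.67 = 52.49°.
θ = atan2( sin Δλ · cos φ₂ , cos φ₁ · sin φ₂ − sin φ₁ · cos φ₂ · cos Δλ )
  = atan2(0.50189, -0.79168) = 147.627° → normalised to [0°, 360°): 147.627°.

147.6°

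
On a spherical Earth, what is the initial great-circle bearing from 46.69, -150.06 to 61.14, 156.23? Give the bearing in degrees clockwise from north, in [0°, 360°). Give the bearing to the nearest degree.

315°

Δλ = 156.23 − -150.06 = 306.29°; wrapped into (−180°, 180°]: -53.71°.
θ = atan2( sin Δλ · cos φ₂ , cos φ₁ · sin φ₂ − sin φ₁ · cos φ₂ · cos Δλ )
  = atan2(-0.38905, 0.39288) = -44.719° → normalised to [0°, 360°): 315.281°.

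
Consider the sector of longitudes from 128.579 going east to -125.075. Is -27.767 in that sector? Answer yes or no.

No

Band width going east from +128.579° to -125.075°: ((-125.075 − 128.579) mod 360) = 106.346°.
Offset of -27.767° east of the west edge: ((-27.767 − 128.579) mod 360) = 203.654°.
203.654° > 106.346° ⇒ outside.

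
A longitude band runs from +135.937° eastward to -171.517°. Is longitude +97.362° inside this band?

Band width going east from +135.937° to -171.517°: ((-171.517 − 135.937) mod 360) = 52.546°.
Offset of +97.362° east of the west edge: ((97.362 − 135.937) mod 360) = 321.425°.
321.425° > 52.546° ⇒ outside.

No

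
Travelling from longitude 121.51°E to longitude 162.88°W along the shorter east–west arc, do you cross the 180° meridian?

Yes

Naïve |-162.88 − 121.51| = 284.39° > 180°, so the shorter arc goes the other way round — across 180°.
Signed shortest Δλ = ((-162.88 − 121.51 + 180) mod 360) − 180 = 75.61°.
Going east by 75.61° from +121.51° passes through 180° before reaching -162.88°.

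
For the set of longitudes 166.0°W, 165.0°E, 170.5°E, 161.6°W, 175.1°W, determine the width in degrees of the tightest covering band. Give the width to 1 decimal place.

33.4°

Sort the longitudes: -175.1°, -166.0°, -161.6°, +165.0°, +170.5°.
Eastward gaps between consecutive values (wrapping around): 9.1°, 4.4°, 326.6°, 5.5°, 14.4°.
Largest gap = 326.6° ⇒ minimal covering band is its complement: 360° − 326.6° = 33.4°.
Band runs from +165.0° eastward to -161.6°, crossing the antimeridian.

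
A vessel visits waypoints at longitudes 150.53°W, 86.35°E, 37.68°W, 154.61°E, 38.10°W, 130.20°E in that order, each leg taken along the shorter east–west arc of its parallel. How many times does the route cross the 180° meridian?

3

Leg 1: -150.53° → +86.35°, shortest Δλ = -123.12° (west) — crosses 180°.
Leg 2: +86.35° → -37.68°, shortest Δλ = -124.03° (west) — does not cross 180°.
Leg 3: -37.68° → +154.61°, shortest Δλ = -167.71° (west) — crosses 180°.
Leg 4: +154.61° → -38.10°, shortest Δλ = 167.29° (east) — crosses 180°.
Leg 5: -38.10° → +130.20°, shortest Δλ = 168.3° (east) — does not cross 180°.
Total crossings: 3.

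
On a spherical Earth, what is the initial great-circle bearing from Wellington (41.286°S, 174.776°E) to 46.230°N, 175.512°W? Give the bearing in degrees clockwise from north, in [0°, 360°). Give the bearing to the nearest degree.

7°

Δλ = -175.512 − 174.776 = -350.288°; wrapped into (−180°, 180°]: 9.712°.
θ = atan2( sin Δλ · cos φ₂ , cos φ₁ · sin φ₂ − sin φ₁ · cos φ₂ · cos Δλ )
  = atan2(0.11670, 0.99252) = 6.706° → normalised to [0°, 360°): 6.706°.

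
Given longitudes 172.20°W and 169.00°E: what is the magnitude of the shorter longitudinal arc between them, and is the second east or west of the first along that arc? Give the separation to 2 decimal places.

Raw difference: 169.00 − -172.20 = 341.2°.
Normalise into (−180°, 180°]: 341.2° − 360° = -18.8°.
Negative ⇒ the second point lies to the west; separation 18.80°.

18.80° west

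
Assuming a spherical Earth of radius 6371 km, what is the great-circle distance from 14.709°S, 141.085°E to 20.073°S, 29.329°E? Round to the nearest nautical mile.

6271 nmi

Δλ = 29.329 − 141.085 = -111.756°.
Δφ = -20.073 − -14.709 = -5.364°.
a = sin²(Δφ/2) + cos φ₁ · cos φ₂ · sin²(Δλ/2) = 0.624792.
c = 2·atan2(√a, √(1−a)) = 1.82305 rad → d = 6371·c ≈ 11614.63 km ≈ 6271.40 nmi.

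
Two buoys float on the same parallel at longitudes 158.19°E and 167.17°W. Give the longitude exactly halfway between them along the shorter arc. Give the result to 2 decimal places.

Signed shortest Δλ from +158.19° to -167.17° is +34.64°.
Midpoint longitude = +158.19° + (+34.64°)/2 = +158.19° + 17.32° = +175.51°.
(The naïve average (+158.19 + -167.17)/2 = -4.49° is on the wrong side of the globe.)

175.51°E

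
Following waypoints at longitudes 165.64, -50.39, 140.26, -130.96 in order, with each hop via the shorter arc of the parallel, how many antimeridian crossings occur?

Leg 1: +165.64° → -50.39°, shortest Δλ = 143.97° (east) — crosses 180°.
Leg 2: -50.39° → +140.26°, shortest Δλ = -169.35° (west) — crosses 180°.
Leg 3: +140.26° → -130.96°, shortest Δλ = 88.78° (east) — crosses 180°.
Total crossings: 3.

3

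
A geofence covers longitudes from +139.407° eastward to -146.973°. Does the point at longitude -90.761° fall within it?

Band width going east from +139.407° to -146.973°: ((-146.973 − 139.407) mod 360) = 73.620°.
Offset of -90.761° east of the west edge: ((-90.761 − 139.407) mod 360) = 129.832°.
129.832° > 73.620° ⇒ outside.

No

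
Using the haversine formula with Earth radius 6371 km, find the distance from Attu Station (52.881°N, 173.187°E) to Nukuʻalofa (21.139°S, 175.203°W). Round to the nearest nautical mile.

4485 nmi

Δλ = -175.203 − 173.187 = -348.390°; wrapped into (−180°, 180°]: 11.610°.
Δφ = -21.139 − 52.881 = -74.020°.
a = sin²(Δφ/2) + cos φ₁ · cos φ₂ · sin²(Δλ/2) = 0.368107.
c = 2·atan2(√a, √(1−a)) = 1.30385 rad → d = 6371·c ≈ 8306.84 km ≈ 4485.33 nmi.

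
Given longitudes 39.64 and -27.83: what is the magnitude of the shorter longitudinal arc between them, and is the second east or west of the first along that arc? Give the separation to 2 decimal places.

Raw difference: -27.83 − 39.64 = -67.47°.
Normalise into (−180°, 180°]: -67.47° stays -67.47°.
Negative ⇒ the second point lies to the west; separation 67.47°.

67.47° west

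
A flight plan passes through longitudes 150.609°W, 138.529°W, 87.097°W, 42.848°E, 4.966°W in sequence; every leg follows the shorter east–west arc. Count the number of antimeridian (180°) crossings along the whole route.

0

Leg 1: -150.609° → -138.529°, shortest Δλ = 12.08° (east) — does not cross 180°.
Leg 2: -138.529° → -87.097°, shortest Δλ = 51.432° (east) — does not cross 180°.
Leg 3: -87.097° → +42.848°, shortest Δλ = 129.945° (east) — does not cross 180°.
Leg 4: +42.848° → -4.966°, shortest Δλ = -47.814° (west) — does not cross 180°.
Total crossings: 0.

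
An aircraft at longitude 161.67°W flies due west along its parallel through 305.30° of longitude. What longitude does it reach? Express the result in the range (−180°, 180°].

106.97°W

Start at -161.67°; shift −305.30° → -466.97°.
-466.97° lies outside (−180°, 180°]; add 360° → -106.97°.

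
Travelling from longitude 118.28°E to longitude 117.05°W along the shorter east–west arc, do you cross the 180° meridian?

Yes

Naïve |-117.05 − 118.28| = 235.33° > 180°, so the shorter arc goes the other way round — across 180°.
Signed shortest Δλ = ((-117.05 − 118.28 + 180) mod 360) − 180 = 124.67°.
Going east by 124.67° from +118.28° passes through 180° before reaching -117.05°.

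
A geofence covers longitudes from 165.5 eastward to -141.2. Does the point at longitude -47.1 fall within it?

No

Band width going east from +165.5° to -141.2°: ((-141.2 − 165.5) mod 360) = 53.3°.
Offset of -47.1° east of the west edge: ((-47.1 − 165.5) mod 360) = 147.4°.
147.4° > 53.3° ⇒ outside.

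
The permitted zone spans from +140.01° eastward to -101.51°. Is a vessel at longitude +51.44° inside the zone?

No

Band width going east from +140.01° to -101.51°: ((-101.51 − 140.01) mod 360) = 118.48°.
Offset of +51.44° east of the west edge: ((51.44 − 140.01) mod 360) = 271.43°.
271.43° > 118.48° ⇒ outside.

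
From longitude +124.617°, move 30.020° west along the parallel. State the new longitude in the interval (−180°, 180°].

Start at +124.617°; shift −30.020° → +94.597°.
+94.597° already lies in (−180°, 180°].

+94.597°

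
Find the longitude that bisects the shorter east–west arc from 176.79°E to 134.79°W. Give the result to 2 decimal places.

159.00°W

Signed shortest Δλ from +176.79° to -134.79° is +48.42°.
Midpoint longitude = +176.79° + (+48.42°)/2 = +176.79° + 24.21° = +201.00°.
Normalise into (−180°, 180°]: -159.00°.
(The naïve average (+176.79 + -134.79)/2 = 21.0° is on the wrong side of the globe.)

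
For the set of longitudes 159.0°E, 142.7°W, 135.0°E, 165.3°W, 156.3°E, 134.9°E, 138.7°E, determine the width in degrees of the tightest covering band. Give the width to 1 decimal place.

Sort the longitudes: -165.3°, -142.7°, +134.9°, +135.0°, +138.7°, +156.3°, +159.0°.
Eastward gaps between consecutive values (wrapping around): 22.6°, 277.6°, 0.1°, 3.7°, 17.6°, 2.7°, 35.7°.
Largest gap = 277.6° ⇒ minimal covering band is its complement: 360° − 277.6° = 82.4°.
Band runs from +134.9° eastward to -142.7°, crossing the antimeridian.

82.4°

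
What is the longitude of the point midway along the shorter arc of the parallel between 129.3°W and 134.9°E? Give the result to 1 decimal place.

177.2°W

Signed shortest Δλ from -129.3° to +134.9° is -95.8°.
Midpoint longitude = -129.3° + (-95.8°)/2 = -129.3° − 47.9° = -177.2°.
(The naïve average (-129.3 + +134.9)/2 = 2.8° is on the wrong side of the globe.)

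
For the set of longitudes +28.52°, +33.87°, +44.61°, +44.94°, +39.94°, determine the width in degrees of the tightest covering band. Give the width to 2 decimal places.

Sort the longitudes: +28.52°, +33.87°, +39.94°, +44.61°, +44.94°.
Eastward gaps between consecutive values (wrapping around): 5.35°, 6.07°, 4.67°, 0.33°, 343.58°.
Largest gap = 343.58° ⇒ minimal covering band is its complement: 360° − 343.58° = 16.42°.
Band runs from +28.52° eastward to +44.94°.

16.42°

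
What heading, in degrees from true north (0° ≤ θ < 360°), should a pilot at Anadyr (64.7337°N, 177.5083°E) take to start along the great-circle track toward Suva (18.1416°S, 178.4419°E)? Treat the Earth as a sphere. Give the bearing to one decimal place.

179.1°

Δλ = 178.4419 − 177.5083 = 0.9336°.
θ = atan2( sin Δλ · cos φ₂ , cos φ₁ · sin φ₂ − sin φ₁ · cos φ₂ · cos Δλ )
  = atan2(0.01548, -0.99216) = 179.106° → normalised to [0°, 360°): 179.106°.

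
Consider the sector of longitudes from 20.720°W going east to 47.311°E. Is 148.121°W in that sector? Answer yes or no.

Band width going east from -20.720° to +47.311°: ((47.311 − -20.720) mod 360) = 68.031°.
Offset of -148.121° east of the west edge: ((-148.121 − -20.720) mod 360) = 232.599°.
232.599° > 68.031° ⇒ outside.

No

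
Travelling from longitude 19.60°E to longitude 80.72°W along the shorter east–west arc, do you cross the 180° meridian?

No

Signed shortest Δλ = ((-80.72 − 19.60 + 180) mod 360) − 180 = -100.32°.
Going west by 100.32° from +19.60° reaches -80.72° without touching 180°.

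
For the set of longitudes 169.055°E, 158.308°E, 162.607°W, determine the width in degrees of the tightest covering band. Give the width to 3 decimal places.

39.085°

Sort the longitudes: -162.607°, +158.308°, +169.055°.
Eastward gaps between consecutive values (wrapping around): 320.915°, 10.747°, 28.338°.
Largest gap = 320.915° ⇒ minimal covering band is its complement: 360° − 320.915° = 39.085°.
Band runs from +158.308° eastward to -162.607°, crossing the antimeridian.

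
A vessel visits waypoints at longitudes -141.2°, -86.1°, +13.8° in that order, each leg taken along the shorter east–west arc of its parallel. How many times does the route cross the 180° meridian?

0

Leg 1: -141.2° → -86.1°, shortest Δλ = 55.1° (east) — does not cross 180°.
Leg 2: -86.1° → +13.8°, shortest Δλ = 99.9° (east) — does not cross 180°.
Total crossings: 0.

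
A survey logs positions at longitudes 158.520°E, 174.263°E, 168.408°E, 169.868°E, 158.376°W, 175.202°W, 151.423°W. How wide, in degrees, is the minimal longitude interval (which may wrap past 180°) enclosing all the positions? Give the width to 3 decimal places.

50.057°

Sort the longitudes: -175.202°, -158.376°, -151.423°, +158.520°, +168.408°, +169.868°, +174.263°.
Eastward gaps between consecutive values (wrapping around): 16.826°, 6.953°, 309.943°, 9.888°, 1.460°, 4.395°, 10.535°.
Largest gap = 309.943° ⇒ minimal covering band is its complement: 360° − 309.943° = 50.057°.
Band runs from +158.520° eastward to -151.423°, crossing the antimeridian.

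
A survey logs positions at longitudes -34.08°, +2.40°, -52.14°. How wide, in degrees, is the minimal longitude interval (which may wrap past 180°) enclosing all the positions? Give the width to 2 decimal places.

54.54°

Sort the longitudes: -52.14°, -34.08°, +2.40°.
Eastward gaps between consecutive values (wrapping around): 18.06°, 36.48°, 305.46°.
Largest gap = 305.46° ⇒ minimal covering band is its complement: 360° − 305.46° = 54.54°.
Band runs from -52.14° eastward to +2.40°.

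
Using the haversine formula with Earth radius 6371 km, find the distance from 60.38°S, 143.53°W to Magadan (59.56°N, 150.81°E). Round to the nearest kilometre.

14485 km

Δλ = 150.81 − -143.53 = 294.34°; wrapped into (−180°, 180°]: -65.66°.
Δφ = 59.56 − -60.38 = 119.94°.
a = sin²(Δφ/2) + cos φ₁ · cos φ₂ · sin²(Δλ/2) = 0.823146.
c = 2·atan2(√a, √(1−a)) = 2.27351 rad → d = 6371·c ≈ 14484.54 km.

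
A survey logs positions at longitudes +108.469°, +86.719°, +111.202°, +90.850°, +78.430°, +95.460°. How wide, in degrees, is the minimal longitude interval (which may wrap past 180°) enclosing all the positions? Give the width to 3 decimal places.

32.772°

Sort the longitudes: +78.430°, +86.719°, +90.850°, +95.460°, +108.469°, +111.202°.
Eastward gaps between consecutive values (wrapping around): 8.289°, 4.131°, 4.610°, 13.009°, 2.733°, 327.228°.
Largest gap = 327.228° ⇒ minimal covering band is its complement: 360° − 327.228° = 32.772°.
Band runs from +78.430° eastward to +111.202°.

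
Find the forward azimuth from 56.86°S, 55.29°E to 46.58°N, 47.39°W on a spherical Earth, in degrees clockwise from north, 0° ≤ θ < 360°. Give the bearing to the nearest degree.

292°

Δλ = -47.39 − 55.29 = -102.68°.
θ = atan2( sin Δλ · cos φ₂ , cos φ₁ · sin φ₂ − sin φ₁ · cos φ₂ · cos Δλ )
  = atan2(-0.67058, 0.27074) = -68.014° → normalised to [0°, 360°): 291.986°.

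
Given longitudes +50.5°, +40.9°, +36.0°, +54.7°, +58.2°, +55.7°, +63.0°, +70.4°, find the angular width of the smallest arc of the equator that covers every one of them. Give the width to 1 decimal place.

34.4°

Sort the longitudes: +36.0°, +40.9°, +50.5°, +54.7°, +55.7°, +58.2°, +63.0°, +70.4°.
Eastward gaps between consecutive values (wrapping around): 4.9°, 9.6°, 4.2°, 1.0°, 2.5°, 4.8°, 7.4°, 325.6°.
Largest gap = 325.6° ⇒ minimal covering band is its complement: 360° − 325.6° = 34.4°.
Band runs from +36.0° eastward to +70.4°.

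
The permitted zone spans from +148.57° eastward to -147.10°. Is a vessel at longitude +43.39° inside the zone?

No

Band width going east from +148.57° to -147.10°: ((-147.10 − 148.57) mod 360) = 64.33°.
Offset of +43.39° east of the west edge: ((43.39 − 148.57) mod 360) = 254.82°.
254.82° > 64.33° ⇒ outside.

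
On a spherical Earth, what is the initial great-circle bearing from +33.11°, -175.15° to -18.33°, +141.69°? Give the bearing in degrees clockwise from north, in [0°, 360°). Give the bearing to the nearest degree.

225°

Δλ = 141.69 − -175.15 = 316.84°; wrapped into (−180°, 180°]: -43.16°.
θ = atan2( sin Δλ · cos φ₂ , cos φ₁ · sin φ₂ − sin φ₁ · cos φ₂ · cos Δλ )
  = atan2(-0.64933, -0.64167) = -134.660° → normalised to [0°, 360°): 225.340°.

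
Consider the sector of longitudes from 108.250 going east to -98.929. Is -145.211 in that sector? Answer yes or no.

Yes

Band width going east from +108.250° to -98.929°: ((-98.929 − 108.250) mod 360) = 152.821°.
Offset of -145.211° east of the west edge: ((-145.211 − 108.250) mod 360) = 106.539°.
106.539° ≤ 152.821° ⇒ inside.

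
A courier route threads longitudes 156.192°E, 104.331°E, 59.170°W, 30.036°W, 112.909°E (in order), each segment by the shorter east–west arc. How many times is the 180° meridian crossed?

0

Leg 1: +156.192° → +104.331°, shortest Δλ = -51.861° (west) — does not cross 180°.
Leg 2: +104.331° → -59.170°, shortest Δλ = -163.501° (west) — does not cross 180°.
Leg 3: -59.170° → -30.036°, shortest Δλ = 29.134° (east) — does not cross 180°.
Leg 4: -30.036° → +112.909°, shortest Δλ = 142.945° (east) — does not cross 180°.
Total crossings: 0.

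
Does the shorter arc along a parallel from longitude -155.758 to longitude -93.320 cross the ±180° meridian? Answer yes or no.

No

Signed shortest Δλ = ((-93.320 − -155.758 + 180) mod 360) − 180 = 62.438°.
Going east by 62.438° from -155.758° reaches -93.320° without touching 180°.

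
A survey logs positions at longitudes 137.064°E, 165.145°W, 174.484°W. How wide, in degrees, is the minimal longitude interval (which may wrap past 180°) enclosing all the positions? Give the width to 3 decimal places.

Sort the longitudes: -174.484°, -165.145°, +137.064°.
Eastward gaps between consecutive values (wrapping around): 9.339°, 302.209°, 48.452°.
Largest gap = 302.209° ⇒ minimal covering band is its complement: 360° − 302.209° = 57.791°.
Band runs from +137.064° eastward to -165.145°, crossing the antimeridian.

57.791°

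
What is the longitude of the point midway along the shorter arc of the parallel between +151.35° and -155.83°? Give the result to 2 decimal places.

Signed shortest Δλ from +151.35° to -155.83° is +52.82°.
Midpoint longitude = +151.35° + (+52.82°)/2 = +151.35° + 26.41° = +177.76°.
(The naïve average (+151.35 + -155.83)/2 = -2.24° is on the wrong side of the globe.)

+177.76°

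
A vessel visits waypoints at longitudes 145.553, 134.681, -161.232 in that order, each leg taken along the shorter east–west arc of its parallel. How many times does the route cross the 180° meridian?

1

Leg 1: +145.553° → +134.681°, shortest Δλ = -10.872° (west) — does not cross 180°.
Leg 2: +134.681° → -161.232°, shortest Δλ = 64.087° (east) — crosses 180°.
Total crossings: 1.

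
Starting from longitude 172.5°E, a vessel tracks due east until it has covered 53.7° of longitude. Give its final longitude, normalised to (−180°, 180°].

Start at +172.5°; shift +53.7° → +226.2°.
+226.2° lies outside (−180°, 180°]; subtract 360° → -133.8°.

133.8°W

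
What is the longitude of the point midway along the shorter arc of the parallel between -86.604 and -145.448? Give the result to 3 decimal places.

Signed shortest Δλ from -86.604° to -145.448° is -58.844°.
Midpoint longitude = -86.604° + (-58.844°)/2 = -86.604° − 29.422° = -116.026°.

-116.026°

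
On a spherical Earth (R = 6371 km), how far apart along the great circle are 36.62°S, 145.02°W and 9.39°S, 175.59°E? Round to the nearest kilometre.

Δλ = 175.59 − -145.02 = 320.61°; wrapped into (−180°, 180°]: -39.39°.
Δφ = -9.39 − -36.62 = 27.23°.
a = sin²(Δφ/2) + cos φ₁ · cos φ₂ · sin²(Δλ/2) = 0.145349.
c = 2·atan2(√a, √(1−a)) = 0.78229 rad → d = 6371·c ≈ 4983.96 km.

4984 km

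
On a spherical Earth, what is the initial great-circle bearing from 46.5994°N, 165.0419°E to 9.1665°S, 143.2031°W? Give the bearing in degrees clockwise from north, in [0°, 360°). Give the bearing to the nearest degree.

126°

Δλ = -143.2031 − 165.0419 = -308.2450°; wrapped into (−180°, 180°]: 51.7550°.
θ = atan2( sin Δλ · cos φ₂ , cos φ₁ · sin φ₂ − sin φ₁ · cos φ₂ · cos Δλ )
  = atan2(0.77534, -0.55348) = 125.521° → normalised to [0°, 360°): 125.521°.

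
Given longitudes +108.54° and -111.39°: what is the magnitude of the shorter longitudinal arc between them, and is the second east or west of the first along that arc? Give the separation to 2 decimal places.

Raw difference: -111.39 − 108.54 = -219.93°.
Normalise into (−180°, 180°]: -219.93° + 360° = 140.07°.
Positive ⇒ the second point lies to the east; separation 140.07°.

140.07° east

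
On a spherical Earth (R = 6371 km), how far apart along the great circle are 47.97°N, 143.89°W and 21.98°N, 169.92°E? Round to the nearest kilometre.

4997 km

Δλ = 169.92 − -143.89 = 313.81°; wrapped into (−180°, 180°]: -46.19°.
Δφ = 21.98 − 47.97 = -25.99°.
a = sin²(Δφ/2) + cos φ₁ · cos φ₂ · sin²(Δλ/2) = 0.146093.
c = 2·atan2(√a, √(1−a)) = 0.78440 rad → d = 6371·c ≈ 4997.39 km.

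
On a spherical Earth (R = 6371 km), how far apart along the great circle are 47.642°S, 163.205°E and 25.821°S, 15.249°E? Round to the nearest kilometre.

11240 km

Δλ = 15.249 − 163.205 = -147.956°.
Δφ = -25.821 − -47.642 = 21.821°.
a = sin²(Δφ/2) + cos φ₁ · cos φ₂ · sin²(Δλ/2) = 0.596115.
c = 2·atan2(√a, √(1−a)) = 1.76423 rad → d = 6371·c ≈ 11239.91 km.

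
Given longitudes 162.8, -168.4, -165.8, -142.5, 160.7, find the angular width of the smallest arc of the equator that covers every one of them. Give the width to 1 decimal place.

Sort the longitudes: -168.4°, -165.8°, -142.5°, +160.7°, +162.8°.
Eastward gaps between consecutive values (wrapping around): 2.6°, 23.3°, 303.2°, 2.1°, 28.8°.
Largest gap = 303.2° ⇒ minimal covering band is its complement: 360° − 303.2° = 56.8°.
Band runs from +160.7° eastward to -142.5°, crossing the antimeridian.

56.8°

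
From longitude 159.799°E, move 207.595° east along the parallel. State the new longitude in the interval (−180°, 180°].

Start at +159.799°; shift +207.595° → +367.394°.
+367.394° lies outside (−180°, 180°]; subtract 360° → +7.394°.

7.394°E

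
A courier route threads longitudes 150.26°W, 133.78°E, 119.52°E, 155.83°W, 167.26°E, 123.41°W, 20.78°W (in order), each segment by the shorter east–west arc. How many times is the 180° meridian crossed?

Leg 1: -150.26° → +133.78°, shortest Δλ = -75.96° (west) — crosses 180°.
Leg 2: +133.78° → +119.52°, shortest Δλ = -14.26° (west) — does not cross 180°.
Leg 3: +119.52° → -155.83°, shortest Δλ = 84.65° (east) — crosses 180°.
Leg 4: -155.83° → +167.26°, shortest Δλ = -36.91° (west) — crosses 180°.
Leg 5: +167.26° → -123.41°, shortest Δλ = 69.33° (east) — crosses 180°.
Leg 6: -123.41° → -20.78°, shortest Δλ = 102.63° (east) — does not cross 180°.
Total crossings: 4.

4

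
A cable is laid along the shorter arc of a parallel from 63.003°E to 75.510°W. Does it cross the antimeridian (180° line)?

No

Signed shortest Δλ = ((-75.510 − 63.003 + 180) mod 360) − 180 = -138.513°.
Going west by 138.513° from +63.003° reaches -75.510° without touching 180°.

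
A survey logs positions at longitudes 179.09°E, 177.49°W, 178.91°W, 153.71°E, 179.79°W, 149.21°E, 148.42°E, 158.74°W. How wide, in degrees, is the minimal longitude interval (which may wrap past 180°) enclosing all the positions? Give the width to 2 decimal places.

Sort the longitudes: -179.79°, -178.91°, -177.49°, -158.74°, +148.42°, +149.21°, +153.71°, +179.09°.
Eastward gaps between consecutive values (wrapping around): 0.88°, 1.42°, 18.75°, 307.16°, 0.79°, 4.50°, 25.38°, 1.12°.
Largest gap = 307.16° ⇒ minimal covering band is its complement: 360° − 307.16° = 52.84°.
Band runs from +148.42° eastward to -158.74°, crossing the antimeridian.

52.84°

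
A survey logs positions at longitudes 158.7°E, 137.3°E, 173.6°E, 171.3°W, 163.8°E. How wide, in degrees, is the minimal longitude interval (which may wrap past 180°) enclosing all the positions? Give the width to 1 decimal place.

Sort the longitudes: -171.3°, +137.3°, +158.7°, +163.8°, +173.6°.
Eastward gaps between consecutive values (wrapping around): 308.6°, 21.4°, 5.1°, 9.8°, 15.1°.
Largest gap = 308.6° ⇒ minimal covering band is its complement: 360° − 308.6° = 51.4°.
Band runs from +137.3° eastward to -171.3°, crossing the antimeridian.

51.4°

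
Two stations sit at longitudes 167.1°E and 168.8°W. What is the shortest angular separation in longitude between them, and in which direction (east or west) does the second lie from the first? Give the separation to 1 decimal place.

24.1° east

Raw difference: -168.8 − 167.1 = -335.9°.
Normalise into (−180°, 180°]: -335.9° + 360° = 24.1°.
Positive ⇒ the second point lies to the east; separation 24.1°.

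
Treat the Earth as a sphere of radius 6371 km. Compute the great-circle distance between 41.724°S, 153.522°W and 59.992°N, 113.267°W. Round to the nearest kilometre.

11892 km

Δλ = -113.267 − -153.522 = 40.255°.
Δφ = 59.992 − -41.724 = 101.716°.
a = sin²(Δφ/2) + cos φ₁ · cos φ₂ · sin²(Δλ/2) = 0.645730.
c = 2·atan2(√a, √(1−a)) = 1.86655 rad → d = 6371·c ≈ 11891.78 km.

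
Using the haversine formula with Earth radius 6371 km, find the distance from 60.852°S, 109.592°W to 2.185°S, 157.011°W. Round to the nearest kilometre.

Δλ = -157.011 − -109.592 = -47.419°.
Δφ = -2.185 − -60.852 = 58.667°.
a = sin²(Δφ/2) + cos φ₁ · cos φ₂ · sin²(Δλ/2) = 0.318688.
c = 2·atan2(√a, √(1−a)) = 1.19971 rad → d = 6371·c ≈ 7643.38 km.

7643 km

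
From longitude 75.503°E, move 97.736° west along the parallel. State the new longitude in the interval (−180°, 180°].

22.233°W

Start at +75.503°; shift −97.736° → -22.233°.
-22.233° already lies in (−180°, 180°].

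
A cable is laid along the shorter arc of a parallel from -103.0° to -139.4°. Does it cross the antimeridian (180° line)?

Signed shortest Δλ = ((-139.4 − -103.0 + 180) mod 360) − 180 = -36.4°.
Going west by 36.4° from -103.0° reaches -139.4° without touching 180°.

No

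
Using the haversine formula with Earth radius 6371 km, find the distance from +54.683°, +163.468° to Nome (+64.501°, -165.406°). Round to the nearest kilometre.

2033 km

Δλ = -165.406 − 163.468 = -328.874°; wrapped into (−180°, 180°]: 31.126°.
Δφ = 64.501 − 54.683 = 9.818°.
a = sin²(Δφ/2) + cos φ₁ · cos φ₂ · sin²(Δλ/2) = 0.025237.
c = 2·atan2(√a, √(1−a)) = 0.31908 rad → d = 6371·c ≈ 2032.84 km.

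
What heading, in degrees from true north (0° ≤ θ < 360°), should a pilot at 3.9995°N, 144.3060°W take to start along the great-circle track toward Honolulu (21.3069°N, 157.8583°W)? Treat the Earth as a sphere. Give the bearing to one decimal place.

323.9°

Δλ = -157.8583 − -144.3060 = -13.5523°.
θ = atan2( sin Δλ · cos φ₂ , cos φ₁ · sin φ₂ − sin φ₁ · cos φ₂ · cos Δλ )
  = atan2(-0.21832, 0.29931) = -36.107° → normalised to [0°, 360°): 323.893°.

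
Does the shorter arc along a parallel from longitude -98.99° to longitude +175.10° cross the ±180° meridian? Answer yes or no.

Yes

Naïve |175.10 − -98.99| = 274.09° > 180°, so the shorter arc goes the other way round — across 180°.
Signed shortest Δλ = ((175.10 − -98.99 + 180) mod 360) − 180 = -85.91°.
Going west by 85.91° from -98.99° passes through 180° before reaching +175.10°.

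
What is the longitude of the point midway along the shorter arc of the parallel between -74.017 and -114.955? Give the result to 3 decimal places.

-94.486°

Signed shortest Δλ from -74.017° to -114.955° is -40.938°.
Midpoint longitude = -74.017° + (-40.938°)/2 = -74.017° − 20.469° = -94.486°.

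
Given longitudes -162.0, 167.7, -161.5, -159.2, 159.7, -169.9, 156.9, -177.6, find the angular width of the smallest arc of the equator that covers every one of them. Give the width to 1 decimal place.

Sort the longitudes: -177.6°, -169.9°, -162.0°, -161.5°, -159.2°, +156.9°, +159.7°, +167.7°.
Eastward gaps between consecutive values (wrapping around): 7.7°, 7.9°, 0.5°, 2.3°, 316.1°, 2.8°, 8.0°, 14.7°.
Largest gap = 316.1° ⇒ minimal covering band is its complement: 360° − 316.1° = 43.9°.
Band runs from +156.9° eastward to -159.2°, crossing the antimeridian.

43.9°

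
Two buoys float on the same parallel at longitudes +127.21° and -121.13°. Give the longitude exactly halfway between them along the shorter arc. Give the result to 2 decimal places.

Signed shortest Δλ from +127.21° to -121.13° is +111.66°.
Midpoint longitude = +127.21° + (+111.66°)/2 = +127.21° + 55.83° = +183.04°.
Normalise into (−180°, 180°]: -176.96°.
(The naïve average (+127.21 + -121.13)/2 = 3.04° is on the wrong side of the globe.)

-176.96°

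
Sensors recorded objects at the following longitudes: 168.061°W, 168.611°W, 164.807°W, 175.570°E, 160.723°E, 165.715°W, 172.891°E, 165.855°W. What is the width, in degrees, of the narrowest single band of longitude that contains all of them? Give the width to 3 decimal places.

Sort the longitudes: -168.611°, -168.061°, -165.855°, -165.715°, -164.807°, +160.723°, +172.891°, +175.570°.
Eastward gaps between consecutive values (wrapping around): 0.550°, 2.206°, 0.140°, 0.908°, 325.530°, 12.168°, 2.679°, 15.819°.
Largest gap = 325.530° ⇒ minimal covering band is its complement: 360° − 325.530° = 34.470°.
Band runs from +160.723° eastward to -164.807°, crossing the antimeridian.

34.470°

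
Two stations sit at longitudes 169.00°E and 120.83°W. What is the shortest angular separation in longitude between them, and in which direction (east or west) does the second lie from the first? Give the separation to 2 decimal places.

Raw difference: -120.83 − 169.00 = -289.83°.
Normalise into (−180°, 180°]: -289.83° + 360° = 70.17°.
Positive ⇒ the second point lies to the east; separation 70.17°.

70.17° east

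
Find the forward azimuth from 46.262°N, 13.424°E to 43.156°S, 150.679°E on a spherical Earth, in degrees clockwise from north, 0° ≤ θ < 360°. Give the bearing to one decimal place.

Δλ = 150.679 − 13.424 = 137.255°.
θ = atan2( sin Δλ · cos φ₂ , cos φ₁ · sin φ₂ − sin φ₁ · cos φ₂ · cos Δλ )
  = atan2(0.49513, -0.08581) = 99.833° → normalised to [0°, 360°): 99.833°.

99.8°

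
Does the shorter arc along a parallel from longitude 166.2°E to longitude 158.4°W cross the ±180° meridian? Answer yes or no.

Naïve |-158.4 − 166.2| = 324.6° > 180°, so the shorter arc goes the other way round — across 180°.
Signed shortest Δλ = ((-158.4 − 166.2 + 180) mod 360) − 180 = 35.4°.
Going east by 35.4° from +166.2° passes through 180° before reaching -158.4°.

Yes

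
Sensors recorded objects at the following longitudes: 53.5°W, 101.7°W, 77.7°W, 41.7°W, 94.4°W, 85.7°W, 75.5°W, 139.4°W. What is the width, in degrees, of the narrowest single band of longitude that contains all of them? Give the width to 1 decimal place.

97.7°

Sort the longitudes: -139.4°, -101.7°, -94.4°, -85.7°, -77.7°, -75.5°, -53.5°, -41.7°.
Eastward gaps between consecutive values (wrapping around): 37.7°, 7.3°, 8.7°, 8.0°, 2.2°, 22.0°, 11.8°, 262.3°.
Largest gap = 262.3° ⇒ minimal covering band is its complement: 360° − 262.3° = 97.7°.
Band runs from -139.4° eastward to -41.7°.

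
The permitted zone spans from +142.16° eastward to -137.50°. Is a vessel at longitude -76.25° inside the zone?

Band width going east from +142.16° to -137.50°: ((-137.50 − 142.16) mod 360) = 80.34°.
Offset of -76.25° east of the west edge: ((-76.25 − 142.16) mod 360) = 141.59°.
141.59° > 80.34° ⇒ outside.

No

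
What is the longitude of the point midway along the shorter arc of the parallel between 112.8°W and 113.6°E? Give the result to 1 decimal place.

179.6°W

Signed shortest Δλ from -112.8° to +113.6° is -133.6°.
Midpoint longitude = -112.8° + (-133.6°)/2 = -112.8° − 66.8° = -179.6°.
(The naïve average (-112.8 + +113.6)/2 = 0.4° is on the wrong side of the globe.)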